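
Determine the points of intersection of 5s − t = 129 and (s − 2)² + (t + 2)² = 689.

(22, −19) and (27, 6)

Substitute t = 5s − 129:
26s² − 1274s + 15444 = 0  ⟹  s² − 49s + 594 = 0
s = 27 or s = 22, giving (27, 6) and (22, −19).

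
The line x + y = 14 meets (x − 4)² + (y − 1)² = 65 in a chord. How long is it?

Express y = −x + 14 and substitute into the circle:
2x² − 34x + 120 = 0  ⟹  x² − 17x + 60 = 0
x = 12 or x = 5, giving (12, 2) and (5, 9).
Chord length = distance between (12, 2) and (5, 9) = √98 = 7√2.

7√2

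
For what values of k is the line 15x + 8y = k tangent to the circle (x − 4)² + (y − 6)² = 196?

k = −130 or k = 346

Tangency holds when the distance from the centre (4, 6) to the line equals the radius 14:
|15·4 + 8·6 − k| / √289 = 14
|k − (108)| = 14·17, so k = 346 or k = −130.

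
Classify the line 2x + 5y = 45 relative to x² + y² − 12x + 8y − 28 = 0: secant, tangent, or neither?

Substituting the line into the circle gives 29x² − 560x + 3125 = 0.
Δ = 313600 − 362500 = −48900.
No real roots: the line does not meet the circle.

neither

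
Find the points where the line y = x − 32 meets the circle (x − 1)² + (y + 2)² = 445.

(12, −20) and (19, −13)

From the line, y = x − 32. Substituting:
2x² − 62x + 456 = 0  ⟹  x² − 31x + 228 = 0
x = 19 or x = 12, giving (19, −13) and (12, −20).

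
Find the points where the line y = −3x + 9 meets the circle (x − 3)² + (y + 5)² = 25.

(3, 0) and (6, −9)

Substitute y = −3x + 9:
10x² − 90x + 180 = 0  ⟹  x² − 9x + 18 = 0
x = 6 or x = 3, giving (6, −9) and (3, 0).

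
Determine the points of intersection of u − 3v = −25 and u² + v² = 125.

From the line, v = (25 + u)/3. Substituting:
10u² + 50u − 500 = 0  ⟹  u² + 5u − 50 = 0
u = 5 or u = −10, giving (5, 10) and (−10, 5).

(−10, 5) and (5, 10)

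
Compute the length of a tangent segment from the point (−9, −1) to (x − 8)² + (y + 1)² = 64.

15

Centre (8, −1), r² = 64. |PO|² = (−17)² + (0)² = 289.
Power of the point: PT² = |PO|² − r² = 225, so PT = 15.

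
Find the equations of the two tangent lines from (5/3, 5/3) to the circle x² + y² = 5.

Write the tangent as mx − y + (5/3 − m·(5/3)) = 0 and set its distance from the centre to √5:
(−5/3m − (−5/3))² = 5(m² + 1)
2m² + 5m + 2 = 0, so m = −2 or m = −1/2.
Through (5/3, 5/3) these give 2x + y = 5 and x + 2y = 5.

2x + y = 5 and x + 2y = 5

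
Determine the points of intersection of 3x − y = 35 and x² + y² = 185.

(8, −11) and (13, 4)

From the line, y = 3x − 35. Substituting:
10x² − 210x + 1040 = 0  ⟹  x² − 21x + 104 = 0
x = 13 or x = 8, giving (13, 4) and (8, −11).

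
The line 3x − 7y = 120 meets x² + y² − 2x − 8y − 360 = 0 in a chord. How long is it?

The distance from (1, 4) to the line is 145/√58, and r² = 377.
Chord = 2√(r² − d²) = 2·√(29/2) = √58.

√58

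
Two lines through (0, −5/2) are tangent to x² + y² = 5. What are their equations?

Let a tangent through (0, −5/2) have slope m. Its distance from (0, 0) must equal √5:
(0m − (5/2))² = 5(m² + 1)
4m² − 1 = 0, so m = 1/2 or m = −1/2.
With m = 1/2: x − 2y = 5. With m = −1/2: x + 2y = −5.

x − 2y = 5 and x + 2y = −5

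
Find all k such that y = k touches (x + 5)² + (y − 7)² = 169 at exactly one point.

Tangency holds when the distance from the centre (−5, 7) to the line equals the radius 13:
|0·(−5) + 1·7 − k| / √1 = 13
|k − (7)| = 13, so k = 20 or k = −6.

k = −6 or k = 20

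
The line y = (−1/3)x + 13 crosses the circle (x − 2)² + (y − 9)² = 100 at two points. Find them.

(−6, 15) and (12, 9)

Substitute y = (39 − x)/3:
10x² − 60x − 720 = 0  ⟹  x² − 6x − 72 = 0
x = 12 or x = −6, giving (12, 9) and (−6, 15).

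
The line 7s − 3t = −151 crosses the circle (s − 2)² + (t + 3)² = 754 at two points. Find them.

Express t = (151 + 7s)/3 and substitute into the circle:
58s² + 2204s + 18850 = 0  ⟹  s² + 38s + 325 = 0
s = −13 or s = −25, giving (−13, 20) and (−25, −8).

(−25, −8) and (−13, 20)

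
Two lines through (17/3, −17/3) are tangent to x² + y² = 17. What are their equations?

Let a tangent through (17/3, −17/3) have slope m. Its distance from (0, 0) must equal √17:
(−17/3m − (17/3))² = 17(m² + 1)
4m² + 17m + 4 = 0, so m = −4 or m = −1/4.
With m = −4: 4x + y = 17. With m = −1/4: x + 4y = −17.

4x + y = 17 and x + 4y = −17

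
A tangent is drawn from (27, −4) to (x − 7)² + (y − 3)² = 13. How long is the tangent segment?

With centre O = (7, 3), |OP|² = 449 and r² = 13.
The tangent meets the radius at right angles, so tangent² = |PO|² − r² = 449 − 13 = 436.

2√109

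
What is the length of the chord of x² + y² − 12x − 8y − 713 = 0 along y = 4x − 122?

6√17

The distance from (6, 4) to the line is 102/√17, and r² = 765.
Chord = 2√(r² − d²) = 2·√(153) = 6√17.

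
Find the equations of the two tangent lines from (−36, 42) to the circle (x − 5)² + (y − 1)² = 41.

5x + 4y = −12 and 4x + 5y = 66

Let a tangent through (−36, 42) have slope m. Its distance from (5, 1) must equal √41:
(41m − (−41))² = 41(m² + 1)
20m² + 41m + 20 = 0, so m = −5/4 or m = −4/5.
With m = −5/4: 5x + 4y = −12. With m = −4/5: 4x + 5y = 66.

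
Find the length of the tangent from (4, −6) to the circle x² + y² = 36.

4

Centre (0, 0), r² = 36. |PO|² = (4)² + (−6)² = 52.
The tangent meets the radius at right angles, so tangent² = |PO|² − r² = 52 − 36 = 16.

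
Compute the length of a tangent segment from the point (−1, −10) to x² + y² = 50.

√51

With centre O = (0, 0), |OP|² = 101 and r² = 50.
By the tangent–radius right angle, tangent length = √(|PO|² − r²) = √51.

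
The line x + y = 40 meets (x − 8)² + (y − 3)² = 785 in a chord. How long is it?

27√2

Substitute y = −x + 40:
2x² − 90x + 648 = 0  ⟹  x² − 45x + 324 = 0
x = 36 or x = 9, giving (36, 4) and (9, 31).
Chord length = distance between (36, 4) and (9, 31) = √1458 = 27√2.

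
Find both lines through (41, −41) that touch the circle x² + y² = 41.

5x + 4y = 41 and 4x + 5y = −41

Write the tangent as mx − y + (−41 − m·(41)) = 0 and set its distance from the centre to √41:
(−41m − (41))² = 41(m² + 1)
20m² + 41m + 20 = 0, so m = −5/4 or m = −4/5.
With m = −5/4: 5x + 4y = 41. With m = −4/5: 4x + 5y = −41.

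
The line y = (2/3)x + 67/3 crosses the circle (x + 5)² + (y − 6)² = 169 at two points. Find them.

(−17, 11) and (−5, 19)

Express y = (67 + 2x)/3 and substitute into the circle:
13x² + 286x + 1105 = 0  ⟹  x² + 22x + 85 = 0
x = −5 or x = −17, giving (−5, 19) and (−17, 11).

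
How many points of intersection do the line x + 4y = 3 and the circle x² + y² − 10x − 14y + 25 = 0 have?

Centre (5, 7), r² = 49. Distance² from centre to line = (30)²/17 = 900/17.
Since d² > r², the line lies outside the circle.

0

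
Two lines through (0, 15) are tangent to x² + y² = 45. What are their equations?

2x − y = −15 and 2x + y = 15

Let a tangent through (0, 15) have slope m. Its distance from (0, 0) must equal 3√5:
(0m − (−15))² = 45(m² + 1)
m² − 4 = 0, so m = 2 or m = −2.
With m = 2: 2x − y = −15. With m = −2: 2x + y = 15.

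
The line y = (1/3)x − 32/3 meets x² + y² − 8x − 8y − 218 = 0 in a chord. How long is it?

Centre (4, 4), r² = 250. Perpendicular distance d from centre to line = |−40| / √10 = 40/√10.
Half the chord is √(r² − d²) = √(90), so the full chord is 6√10.

6√10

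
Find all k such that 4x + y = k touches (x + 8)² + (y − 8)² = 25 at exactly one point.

k = −24 ± 5√17

Tangency holds when the distance from the centre (−8, 8) to the line equals the radius 5:
|4·(−8) + 1·8 − k| / √17 = 5
|k − (−24)| = 5√17.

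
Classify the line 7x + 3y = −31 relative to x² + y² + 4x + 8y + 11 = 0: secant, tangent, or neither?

secant

Centre (−2, −4), r² = 9. Distance² from centre to line = (5)²/58 = 25/58.
Since d² < r², the line cuts the circle twice.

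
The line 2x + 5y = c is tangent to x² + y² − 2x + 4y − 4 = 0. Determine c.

For a tangent, require d(centre, line) = r = 3.
|2·1 + 5·(−2) − c| / √29 = 3
|c − (−8)| = 3√29.

c = −8 ± 3√29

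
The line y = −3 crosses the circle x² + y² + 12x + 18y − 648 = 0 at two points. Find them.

From the line, y = −3. Substituting:
x² + 12x − 693 = 0
x = 21 or x = −33, giving (21, −3) and (−33, −3).

(−33, −3) and (21, −3)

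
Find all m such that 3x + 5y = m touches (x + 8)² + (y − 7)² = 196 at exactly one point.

m = 11 ± 14√34

The line touches the circle iff its distance from (−8, 7) is 14:
|3·(−8) + 5·7 − m| / √34 = 14
|m − (11)| = 14√34.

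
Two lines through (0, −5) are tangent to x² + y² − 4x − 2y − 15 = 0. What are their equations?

2x + y = −5 and x − 2y = 10

A line y − (−5) = m(x − (0)) is tangent when its distance from (2, 1) is 2√5:
[m·(2) − (6)]² = 20(m² + 1)
2m² + 3m − 2 = 0, so m = −2 or m = 1/2.
With m = −2: 2x + y = −5. With m = 1/2: x − 2y = 10.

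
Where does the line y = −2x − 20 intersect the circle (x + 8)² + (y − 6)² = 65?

(−15, 10) and (−9, −2)

Substitute y = −2x − 20:
5x² + 120x + 675 = 0  ⟹  x² + 24x + 135 = 0
x = −9 or x = −15, giving (−9, −2) and (−15, 10).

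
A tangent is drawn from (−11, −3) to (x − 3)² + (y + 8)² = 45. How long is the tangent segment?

4√11

Centre (3, −8), r² = 45. |PO|² = (−14)² + (5)² = 221.
The tangent meets the radius at right angles, so tangent² = |PO|² − r² = 221 − 45 = 176.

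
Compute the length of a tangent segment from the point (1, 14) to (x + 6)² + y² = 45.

10√2

The centre is (−6, 0) and r = 3√5. The square of the distance from P to the centre is 49 + 196 = 245.
By the tangent–radius right angle, tangent length = √(|PO|² − r²) = √200 = 10√2.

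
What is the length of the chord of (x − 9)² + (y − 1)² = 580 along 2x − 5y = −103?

4√29

The distance from (9, 1) to the line is 116/√29, and r² = 580.
Half the chord is √(r² − d²) = √(116), so the full chord is 4√29.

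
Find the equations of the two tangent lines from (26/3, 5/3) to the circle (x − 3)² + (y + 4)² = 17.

A line y − (5/3) = m(x − (26/3)) is tangent when its distance from (3, −4) is √17:
[m·(−17/3) − (−17/3)]² = 17(m² + 1)
4m² − 17m + 4 = 0, so m = 1/4 or m = 4.
Through (26/3, 5/3) these give x − 4y = 2 and 4x − y = 33.

x − 4y = 2 and 4x − y = 33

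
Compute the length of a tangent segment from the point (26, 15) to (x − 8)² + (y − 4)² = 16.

√429

Centre (8, 4), r² = 16. |PO|² = (18)² + (11)² = 445.
The tangent meets the radius at right angles, so tangent² = |PO|² − r² = 445 − 16 = 429.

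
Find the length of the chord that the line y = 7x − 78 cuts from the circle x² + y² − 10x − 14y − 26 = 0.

10√2

Express y = 7x − 78 and substitute into the circle:
50x² − 1200x + 7150 = 0  ⟹  x² − 24x + 143 = 0
x = 13 or x = 11, giving (13, 13) and (11, −1).
|(13, 13) − (11, −1)| = √((2)² + (14)²) = 10√2.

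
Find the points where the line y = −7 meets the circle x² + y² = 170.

From the line, y = −7. Substituting:
x² − 121 = 0
x = 11 or x = −11, giving (11, −7) and (−11, −7).

(−11, −7) and (11, −7)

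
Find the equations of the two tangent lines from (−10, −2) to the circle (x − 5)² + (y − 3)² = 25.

Write the tangent as mx − y + (−2 − m·(−10)) = 0 and set its distance from the centre to 5:
(15m − (5))² = 25(m² + 1)
4m² − 3m = 0, so m = 3/4 or m = 0.
With m = 3/4: 3x − 4y = −22. With m = 0: y = −2.

3x − 4y = −22 and y = −2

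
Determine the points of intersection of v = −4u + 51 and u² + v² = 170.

(11, 7) and (13, −1)

Substitute v = −4u + 51:
17u² − 408u + 2431 = 0  ⟹  u² − 24u + 143 = 0
u = 13 or u = 11, giving (13, −1) and (11, 7).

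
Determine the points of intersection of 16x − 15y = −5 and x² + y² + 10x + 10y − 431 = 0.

(−20, −21) and (10, 11)

Express y = (5 + 16x)/15 and substitute into the circle:
481x² + 4810x − 96200 = 0  ⟹  x² + 10x − 200 = 0
x = 10 or x = −20, giving (10, 11) and (−20, −21).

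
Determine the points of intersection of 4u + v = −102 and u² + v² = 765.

From the line, v = −4u − 102. Substituting:
17u² + 816u + 9639 = 0  ⟹  u² + 48u + 567 = 0
u = −21 or u = −27, giving (−21, −18) and (−27, 6).

(−27, 6) and (−21, −18)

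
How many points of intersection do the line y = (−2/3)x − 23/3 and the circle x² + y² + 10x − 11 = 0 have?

2

d² = (2·(−5) + 3·0 − (−23))²/13 = 13; r² = 36.
Since d² < r², the line cuts the circle twice.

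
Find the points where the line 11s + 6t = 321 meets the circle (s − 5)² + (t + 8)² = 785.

From the line, t = (321 − 11s)/6. Substituting:
157s² − 8478s + 108801 = 0  ⟹  s² − 54s + 693 = 0
s = 33 or s = 21, giving (33, −7) and (21, 15).

(21, 15) and (33, −7)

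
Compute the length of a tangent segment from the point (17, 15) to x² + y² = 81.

The centre is (0, 0) and r = 9. The square of the distance from P to the centre is 289 + 225 = 514.
The tangent meets the radius at right angles, so tangent² = |PO|² − r² = 514 − 81 = 433.

√433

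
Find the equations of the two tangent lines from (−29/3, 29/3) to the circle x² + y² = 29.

Write the tangent as mx − y + (29/3 − m·(−29/3)) = 0 and set its distance from the centre to √29:
[m·(29/3) − (−29/3)]² = 29(m² + 1)
10m² + 29m + 10 = 0, so m = −2/5 or m = −5/2.
Through (−29/3, 29/3) these give 2x + 5y = 29 and 5x + 2y = −29.

2x + 5y = 29 and 5x + 2y = −29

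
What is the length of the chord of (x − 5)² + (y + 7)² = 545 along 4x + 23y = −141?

2√545

Substitute y = (−141 − 4x)/23:
545x² − 5450x − 274680 = 0  ⟹  x² − 10x − 504 = 0
x = 28 or x = −18, giving (28, −11) and (−18, −3).
|(28, −11) − (−18, −3)| = √((46)² + (−8)²) = 2√545.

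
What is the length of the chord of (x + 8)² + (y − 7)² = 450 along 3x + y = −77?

6√10

Centre (−8, 7), r² = 450. Perpendicular distance d from centre to line = |60| / √10 = 60/√10.
Chord = 2√(r² − d²) = 2·√(90) = 6√10.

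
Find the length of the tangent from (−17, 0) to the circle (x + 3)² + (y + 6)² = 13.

√219

Centre (−3, −6), r² = 13. |PO|² = (−14)² + (6)² = 232.
Power of the point: PT² = |PO|² − r² = 219, so PT = √219.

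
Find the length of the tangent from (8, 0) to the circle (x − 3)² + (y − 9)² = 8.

With centre O = (3, 9), |OP|² = 106 and r² = 8.
The tangent meets the radius at right angles, so tangent² = |PO|² − r² = 106 − 8 = 98.

7√2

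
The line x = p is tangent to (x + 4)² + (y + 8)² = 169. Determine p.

For a tangent, require d(centre, line) = r = 13.
|1·(−4) + 0·(−8) − p| / √1 = 13
|p − (−4)| = 13, so p = 9 or p = −17.

p = −17 or p = 9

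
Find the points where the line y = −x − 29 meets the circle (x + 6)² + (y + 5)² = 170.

Express y = −x − 29 and substitute into the circle:
2x² + 60x + 442 = 0  ⟹  x² + 30x + 221 = 0
x = −13 or x = −17, giving (−13, −16) and (−17, −12).

(−17, −12) and (−13, −16)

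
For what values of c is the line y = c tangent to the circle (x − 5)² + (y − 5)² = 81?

The line touches the circle iff its distance from (5, 5) is 9:
|0·5 + 1·5 − c| / √1 = 9
|c − (5)| = 9, so c = 14 or c = −4.

c = −4 or c = 14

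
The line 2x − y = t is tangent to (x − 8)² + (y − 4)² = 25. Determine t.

For a tangent, require d(centre, line) = r = 5.
|2·8 − 1·4 − t| / √5 = 5
|t − (12)| = 5√5.

t = 12 ± 5√5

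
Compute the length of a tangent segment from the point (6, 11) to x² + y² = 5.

2√38

The centre is (0, 0) and r = √5. The square of the distance from P to the centre is 36 + 121 = 157.
Power of the point: PT² = |PO|² − r² = 152, so PT = 2√38.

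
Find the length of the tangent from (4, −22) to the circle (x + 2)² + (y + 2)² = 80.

The centre is (−2, −2) and r = 4√5. The square of the distance from P to the centre is 36 + 400 = 436.
The tangent meets the radius at right angles, so tangent² = |PO|² − r² = 436 − 80 = 356.

2√89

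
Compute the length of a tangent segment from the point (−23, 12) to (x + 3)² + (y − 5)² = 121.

2√82

The centre is (−3, 5) and r = 11. The square of the distance from P to the centre is 400 + 49 = 449.
By the tangent–radius right angle, tangent length = √(|PO|² − r²) = √328 = 2√82.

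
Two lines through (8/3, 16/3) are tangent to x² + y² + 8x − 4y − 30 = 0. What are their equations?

A line y − (16/3) = m(x − (8/3)) is tangent when its distance from (−4, 2) is 5√2:
[m·(−20/3) − (−10/3)]² = 50(m² + 1)
m² + 8m + 7 = 0, so m = −7 or m = −1.
Through (8/3, 16/3) these give 7x + y = 24 and x + y = 8.

7x + y = 24 and x + y = 8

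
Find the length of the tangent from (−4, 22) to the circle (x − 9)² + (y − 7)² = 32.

With centre O = (9, 7), |OP|² = 394 and r² = 32.
The tangent meets the radius at right angles, so tangent² = |PO|² − r² = 394 − 32 = 362.

√362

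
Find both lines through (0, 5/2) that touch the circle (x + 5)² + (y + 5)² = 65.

Write the tangent as mx − y + (5/2 − m·(0)) = 0 and set its distance from the centre to √65:
[m·(−5) − (−15/2)]² = 65(m² + 1)
32m² + 60m + 7 = 0, so m = −7/4 or m = −1/8.
With m = −7/4: 7x + 4y = 10. With m = −1/8: x + 8y = 20.

7x + 4y = 10 and x + 8y = 20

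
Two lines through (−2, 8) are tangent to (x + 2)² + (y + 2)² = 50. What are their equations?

x − y = −10 and x + y = 6

A line y − (8) = m(x − (−2)) is tangent when its distance from (−2, −2) is 5√2:
(0m − (−10))² = 50(m² + 1)
m² − 1 = 0, so m = 1 or m = −1.
With m = 1: x − y = −10. With m = −1: x + y = 6.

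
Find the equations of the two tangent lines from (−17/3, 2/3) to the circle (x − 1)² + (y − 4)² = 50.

x + y = −5 and 7x + y = −39

A line y − (2/3) = m(x − (−17/3)) is tangent when its distance from (1, 4) is 5√2:
(20/3m − (10/3))² = 50(m² + 1)
m² + 8m + 7 = 0, so m = −1 or m = −7.
Through (−17/3, 2/3) these give x + y = −5 and 7x + y = −39.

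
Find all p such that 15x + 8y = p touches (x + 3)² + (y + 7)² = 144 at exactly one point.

p = −305 or p = 103

The line touches the circle iff its distance from (−3, −7) is 12:
|15·(−3) + 8·(−7) − p| / √289 = 12
|p − (−101)| = 12·17, so p = 103 or p = −305.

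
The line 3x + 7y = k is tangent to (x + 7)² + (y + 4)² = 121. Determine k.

k = −49 ± 11√58

The line touches the circle iff its distance from (−7, −4) is 11:
|3·(−7) + 7·(−4) − k| / √58 = 11
|k − (−49)| = 11√58.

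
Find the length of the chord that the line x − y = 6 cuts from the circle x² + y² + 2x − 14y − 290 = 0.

22√2

The distance from (−1, 7) to the line is 14/√2, and r² = 340.
Chord = 2√(r² − d²) = 2·√(242) = 22√2.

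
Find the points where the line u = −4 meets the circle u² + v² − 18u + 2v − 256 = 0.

(−4, −14) and (−4, 12)

The line gives u = −4. Substituting into the circle:
v² + 2v − 168 = 0
v = 12 or v = −14, giving (−4, 12) and (−4, −14).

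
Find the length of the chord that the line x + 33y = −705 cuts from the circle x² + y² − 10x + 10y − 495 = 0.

Express y = (−705 − x)/33 and substitute into the circle:
1090x² − 9810x − 274680 = 0  ⟹  x² − 9x − 252 = 0
x = 21 or x = −12, giving (21, −22) and (−12, −21).
Chord length = distance between (21, −22) and (−12, −21) = √1090 = √1090.

√1090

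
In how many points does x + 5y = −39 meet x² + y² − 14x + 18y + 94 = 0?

d² = (1·7 + 5·(−9) − (−39))²/26 = 1/26; r² = 36.
Since d² < r², the line cuts the circle twice.

2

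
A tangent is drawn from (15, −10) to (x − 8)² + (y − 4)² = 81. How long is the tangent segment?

2√41

The centre is (8, 4) and r = 9. The square of the distance from P to the centre is 49 + 196 = 245.
By the tangent–radius right angle, tangent length = √(|PO|² − r²) = √164 = 2√41.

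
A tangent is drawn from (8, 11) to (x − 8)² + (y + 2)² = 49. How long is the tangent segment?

2√30

With centre O = (8, −2), |OP|² = 169 and r² = 49.
By the tangent–radius right angle, tangent length = √(|PO|² − r²) = √120 = 2√30.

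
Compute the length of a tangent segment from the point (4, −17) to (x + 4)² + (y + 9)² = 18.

The centre is (−4, −9) and r = 3√2. The square of the distance from P to the centre is 64 + 64 = 128.
By the tangent–radius right angle, tangent length = √(|PO|² − r²) = √110.

√110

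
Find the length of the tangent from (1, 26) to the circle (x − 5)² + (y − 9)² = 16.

The centre is (5, 9) and r = 4. The square of the distance from P to the centre is 16 + 289 = 305.
By the tangent–radius right angle, tangent length = √(|PO|² − r²) = √289 = 17.

17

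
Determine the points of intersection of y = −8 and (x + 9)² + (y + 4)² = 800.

(−37, −8) and (19, −8)

From the line, y = −8. Substituting:
x² + 18x − 703 = 0
x = 19 or x = −37, giving (19, −8) and (−37, −8).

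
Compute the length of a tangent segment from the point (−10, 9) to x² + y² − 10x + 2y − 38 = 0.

The centre is (5, −1) and r = 8. The square of the distance from P to the centre is 225 + 100 = 325.
By the tangent–radius right angle, tangent length = √(|PO|² − r²) = √261 = 3√29.

3√29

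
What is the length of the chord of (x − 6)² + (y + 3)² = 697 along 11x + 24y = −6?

2√697

The distance from (6, −3) to the line is 0/√697, and r² = 697.
Chord = 2√(r² − d²) = 2·√(697) = 2√697.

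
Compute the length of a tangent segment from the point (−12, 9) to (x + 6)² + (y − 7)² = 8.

4√2

Centre (−6, 7), r² = 8. |PO|² = (−6)² + (2)² = 40.
Power of the point: PT² = |PO|² − r² = 32, so PT = 4√2.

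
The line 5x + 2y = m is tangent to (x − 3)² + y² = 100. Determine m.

m = 15 ± 10√29

The line touches the circle iff its distance from (3, 0) is 10:
|5·3 + 2·0 − m| / √29 = 10
|m − (15)| = 10√29.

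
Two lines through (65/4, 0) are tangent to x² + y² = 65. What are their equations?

4x + 7y = 65 and 4x − 7y = 65

Write the tangent as mx − y + (0 − m·(65/4)) = 0 and set its distance from the centre to √65:
(−65/4m − (0))² = 65(m² + 1)
49m² − 16 = 0, so m = −4/7 or m = 4/7.
With m = −4/7: 4x + 7y = 65. With m = 4/7: 4x − 7y = 65.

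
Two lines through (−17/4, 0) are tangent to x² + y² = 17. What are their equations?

Write the tangent as mx − y + (0 − m·(−17/4)) = 0 and set its distance from the centre to √17:
[m·(17/4) − (0)]² = 17(m² + 1)
m² − 16 = 0, so m = 4 or m = −4.
With m = 4: 4x − y = −17. With m = −4: 4x + y = −17.

4x − y = −17 and 4x + y = −17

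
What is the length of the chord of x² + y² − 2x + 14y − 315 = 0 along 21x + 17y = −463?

From the line, y = (−463 − 21x)/17. Substituting:
730x² + 13870x + 13140 = 0  ⟹  x² + 19x + 18 = 0
x = −1 or x = −18, giving (−1, −26) and (−18, −5).
|(−1, −26) − (−18, −5)| = √((17)² + (−21)²) = √730.

√730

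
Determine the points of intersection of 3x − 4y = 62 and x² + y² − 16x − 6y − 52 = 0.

Express y = (−62 + 3x)/4 and substitute into the circle:
25x² − 700x + 4500 = 0  ⟹  x² − 28x + 180 = 0
x = 18 or x = 10, giving (18, −2) and (10, −8).

(10, −8) and (18, −2)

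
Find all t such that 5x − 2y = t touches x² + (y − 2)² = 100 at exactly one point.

t = −4 ± 10√29

For a tangent, require d(centre, line) = r = 10.
|5·0 − 2·2 − t| / √29 = 10
|t − (−4)| = 10√29.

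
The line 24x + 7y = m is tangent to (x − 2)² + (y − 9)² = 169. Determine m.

m = −214 or m = 436

Tangency holds when the distance from the centre (2, 9) to the line equals the radius 13:
|24·2 + 7·9 − m| / √625 = 13
|m − (111)| = 13·25, so m = 436 or m = −214.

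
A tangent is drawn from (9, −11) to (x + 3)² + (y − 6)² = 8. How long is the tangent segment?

Centre (−3, 6), r² = 8. |PO|² = (12)² + (−17)² = 433.
The tangent meets the radius at right angles, so tangent² = |PO|² − r² = 433 − 8 = 425.

5√17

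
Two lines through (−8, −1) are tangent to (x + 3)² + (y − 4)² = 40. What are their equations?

x + 3y = −11 and 3x + y = −25

Write the tangent as mx − y + (−1 − m·(−8)) = 0 and set its distance from the centre to 2√10:
[m·(5) − (5)]² = 40(m² + 1)
3m² + 10m + 3 = 0, so m = −1/3 or m = −3.
Through (−8, −1) these give x + 3y = −11 and 3x + y = −25.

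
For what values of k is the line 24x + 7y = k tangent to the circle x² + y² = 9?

k = −75 or k = 75

The line touches the circle iff its distance from (0, 0) is 3:
|24·0 + 7·0 − k| / √625 = 3
|k| = 3·25, so k = 75 or k = −75.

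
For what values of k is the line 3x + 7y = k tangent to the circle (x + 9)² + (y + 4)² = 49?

k = −55 ± 7√58

Tangency holds when the distance from the centre (−9, −4) to the line equals the radius 7:
|3·(−9) + 7·(−4) − k| / √58 = 7
|k − (−55)| = 7√58.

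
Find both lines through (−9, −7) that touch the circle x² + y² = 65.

Write the tangent as mx − y + (−7 − m·(−9)) = 0 and set its distance from the centre to √65:
(9m − (7))² = 65(m² + 1)
8m² − 63m − 8 = 0, so m = 8 or m = −1/8.
Through (−9, −7) these give 8x − y = −65 and x + 8y = −65.

8x − y = −65 and x + 8y = −65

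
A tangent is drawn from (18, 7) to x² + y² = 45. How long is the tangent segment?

2√82

With centre O = (0, 0), |OP|² = 373 and r² = 45.
Power of the point: PT² = |PO|² − r² = 328, so PT = 2√82.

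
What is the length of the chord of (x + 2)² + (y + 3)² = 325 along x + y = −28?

11√2

The distance from (−2, −3) to the line is 23/√2, and r² = 325.
Half the chord is √(r² − d²) = √(121/2), so the full chord is 11√2.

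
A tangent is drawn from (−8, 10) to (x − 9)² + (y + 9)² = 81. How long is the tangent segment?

The centre is (9, −9) and r = 9. The square of the distance from P to the centre is 289 + 361 = 650.
By the tangent–radius right angle, tangent length = √(|PO|² − r²) = √569.

√569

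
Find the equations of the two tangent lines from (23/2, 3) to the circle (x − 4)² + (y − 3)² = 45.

2x − y = 20 and 2x + y = 26

A line y − (3) = m(x − (23/2)) is tangent when its distance from (4, 3) is 3√5:
(−15/2m − (0))² = 45(m² + 1)
m² − 4 = 0, so m = 2 or m = −2.
With m = 2: 2x − y = 20. With m = −2: 2x + y = 26.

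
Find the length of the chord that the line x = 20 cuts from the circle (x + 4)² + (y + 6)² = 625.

The distance from (−4, −6) to the line is 24, and r² = 625.
Half the chord is √(r² − d²) = √(49), so the full chord is 14.

14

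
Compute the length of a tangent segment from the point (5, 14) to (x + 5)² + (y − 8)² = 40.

4√6

Centre (−5, 8), r² = 40. |PO|² = (10)² + (6)² = 136.
By the tangent–radius right angle, tangent length = √(|PO|² − r²) = √96 = 4√6.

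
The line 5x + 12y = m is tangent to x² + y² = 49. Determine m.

For a tangent, require d(centre, line) = r = 7.
|5·0 + 12·0 − m| / √169 = 7
|m| = 7·13, so m = 91 or m = −91.

m = −91 or m = 91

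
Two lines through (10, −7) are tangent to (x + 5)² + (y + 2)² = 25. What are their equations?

Write the tangent as mx − y + (−7 − m·(10)) = 0 and set its distance from the centre to 5:
[m·(−15) − (5)]² = 25(m² + 1)
4m² + 3m = 0, so m = −3/4 or m = 0.
Through (10, −7) these give 3x + 4y = 2 and y = −7.

3x + 4y = 2 and y = −7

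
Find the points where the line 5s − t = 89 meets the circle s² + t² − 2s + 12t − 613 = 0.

Substitute t = 5s − 89:
26s² − 832s + 6240 = 0  ⟹  s² − 32s + 240 = 0
s = 20 or s = 12, giving (20, 11) and (12, −29).

(12, −29) and (20, 11)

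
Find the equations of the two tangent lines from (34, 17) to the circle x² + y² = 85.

Let a tangent through (34, 17) have slope m. Its distance from (0, 0) must equal √85:
(−34m − (−17))² = 85(m² + 1)
63m² − 68m + 12 = 0, so m = 2/9 or m = 6/7.
Through (34, 17) these give 2x − 9y = −85 and 6x − 7y = 85.

2x − 9y = −85 and 6x − 7y = 85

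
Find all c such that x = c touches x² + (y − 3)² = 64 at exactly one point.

c = −8 or c = 8

Tangency holds when the distance from the centre (0, 3) to the line equals the radius 8:
|1·0 + 0·3 − c| / √1 = 8
|c| = 8, so c = 8 or c = −8.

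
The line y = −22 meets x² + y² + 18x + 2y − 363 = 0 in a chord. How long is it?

4

Express y = −22 and substitute into the circle:
x² + 18x + 77 = 0
x = −7 or x = −11, giving (−7, −22) and (−11, −22).
|(−7, −22) − (−11, −22)| = √((4)² + (0)²) = 4.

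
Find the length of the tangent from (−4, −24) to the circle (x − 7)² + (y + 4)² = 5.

2√129

Centre (7, −4), r² = 5. |PO|² = (−11)² + (−20)² = 521.
Power of the point: PT² = |PO|² − r² = 516, so PT = 2√129.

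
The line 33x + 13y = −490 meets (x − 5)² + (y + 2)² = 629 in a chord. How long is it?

The distance from (5, −2) to the line is 629/√1258, and r² = 629.
Half the chord is √(r² − d²) = √(629/2), so the full chord is √1258.

√1258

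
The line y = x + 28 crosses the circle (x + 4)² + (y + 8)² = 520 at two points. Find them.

(−22, 6) and (−18, 10)

Substitute y = x + 28:
2x² + 80x + 792 = 0  ⟹  x² + 40x + 396 = 0
x = −18 or x = −22, giving (−18, 10) and (−22, 6).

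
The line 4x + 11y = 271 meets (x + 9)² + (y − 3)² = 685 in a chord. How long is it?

2√137

Centre (−9, 3), r² = 685. Perpendicular distance d from centre to line = |−274| / √137 = 274/√137.
Chord = 2√(r² − d²) = 2·√(137) = 2√137.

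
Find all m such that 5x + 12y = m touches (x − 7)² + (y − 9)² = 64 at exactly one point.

For a tangent, require d(centre, line) = r = 8.
|5·7 + 12·9 − m| / √169 = 8
|m − (143)| = 8·13, so m = 247 or m = 39.

m = 39 or m = 247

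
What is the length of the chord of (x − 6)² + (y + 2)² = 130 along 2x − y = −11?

2√5

From the line, y = 2x + 11. Substituting:
5x² + 40x + 75 = 0  ⟹  x² + 8x + 15 = 0
x = −3 or x = −5, giving (−3, 5) and (−5, 1).
Chord length = distance between (−3, 5) and (−5, 1) = √20 = 2√5.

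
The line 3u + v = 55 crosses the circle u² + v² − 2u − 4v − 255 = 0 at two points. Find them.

From the line, v = −3u + 55. Substituting:
10u² − 320u + 2550 = 0  ⟹  u² − 32u + 255 = 0
u = 17 or u = 15, giving (17, 4) and (15, 10).

(15, 10) and (17, 4)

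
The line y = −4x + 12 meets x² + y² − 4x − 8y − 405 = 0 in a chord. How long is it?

Express y = −4x + 12 and substitute into the circle:
17x² − 68x − 357 = 0  ⟹  x² − 4x − 21 = 0
x = 7 or x = −3, giving (7, −16) and (−3, 24).
Chord length = distance between (7, −16) and (−3, 24) = √1700 = 10√17.

10√17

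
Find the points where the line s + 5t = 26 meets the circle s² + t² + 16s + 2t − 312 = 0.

(−24, 10) and (11, 3)

Express t = (26 − s)/5 and substitute into the circle:
26s² + 338s − 6864 = 0  ⟹  s² + 13s − 264 = 0
s = 11 or s = −24, giving (11, 3) and (−24, 10).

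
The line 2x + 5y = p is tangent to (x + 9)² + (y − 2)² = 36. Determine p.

p = −8 ± 6√29

The line touches the circle iff its distance from (−9, 2) is 6:
|2·(−9) + 5·2 − p| / √29 = 6
|p − (−8)| = 6√29.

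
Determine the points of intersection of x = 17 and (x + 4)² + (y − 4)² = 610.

(17, −9) and (17, 17)

The line gives x = 17. Substituting into the circle:
y² − 8y − 153 = 0
y = 17 or y = −9, giving (17, 17) and (17, −9).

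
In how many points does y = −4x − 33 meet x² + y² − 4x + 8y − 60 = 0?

0

Substituting the line into the circle gives 17x² + 228x + 765 = 0.
Discriminant = (228)² − 4·17·(765) = −36 < 0.
No real roots: the line does not meet the circle.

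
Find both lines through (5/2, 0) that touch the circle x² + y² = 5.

Write the tangent as mx − y + (0 − m·(5/2)) = 0 and set its distance from the centre to √5:
(−5/2m − (0))² = 5(m² + 1)
m² − 4 = 0, so m = −2 or m = 2.
Through (5/2, 0) these give 2x + y = 5 and 2x − y = 5.

2x + y = 5 and 2x − y = 5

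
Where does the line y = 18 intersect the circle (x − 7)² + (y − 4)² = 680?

(−15, 18) and (29, 18)

From the line, y = 18. Substituting:
x² − 14x − 435 = 0
x = 29 or x = −15, giving (29, 18) and (−15, 18).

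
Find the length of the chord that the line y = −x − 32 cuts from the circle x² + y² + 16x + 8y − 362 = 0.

22√2

Express y = −x − 32 and substitute into the circle:
2x² + 72x + 406 = 0  ⟹  x² + 36x + 203 = 0
x = −7 or x = −29, giving (−7, −25) and (−29, −3).
|(−7, −25) − (−29, −3)| = √((22)² + (−22)²) = 22√2.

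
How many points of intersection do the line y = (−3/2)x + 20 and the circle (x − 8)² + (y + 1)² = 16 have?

d² = (3·8 + 2·(−1) − (40))²/13 = 324/13; r² = 16.
Since d² > r², the line lies outside the circle.

0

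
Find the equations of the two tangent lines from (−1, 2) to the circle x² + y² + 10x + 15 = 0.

x + 3y = 5 and 3x − y = −5

Write the tangent as mx − y + (2 − m·(−1)) = 0 and set its distance from the centre to √10:
[m·(−4) − (−2)]² = 10(m² + 1)
3m² − 8m − 3 = 0, so m = −1/3 or m = 3.
With m = −1/3: x + 3y = 5. With m = 3: 3x − y = −5.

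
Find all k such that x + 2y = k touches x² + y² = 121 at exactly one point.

For a tangent, require d(centre, line) = r = 11.
|1·0 + 2·0 − k| / √5 = 11
|k| = 11√5.

k = ±11√5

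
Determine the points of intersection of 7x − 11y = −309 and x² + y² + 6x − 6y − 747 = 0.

(−30, 9) and (3, 30)

Express y = (309 + 7x)/11 and substitute into the circle:
170x² + 4590x − 15300 = 0  ⟹  x² + 27x − 90 = 0
x = 3 or x = −30, giving (3, 30) and (−30, 9).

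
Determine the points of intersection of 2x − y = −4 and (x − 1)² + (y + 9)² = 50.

(−6, −8) and (−4, −4)

Express y = 2x + 4 and substitute into the circle:
5x² + 50x + 120 = 0  ⟹  x² + 10x + 24 = 0
x = −4 or x = −6, giving (−4, −4) and (−6, −8).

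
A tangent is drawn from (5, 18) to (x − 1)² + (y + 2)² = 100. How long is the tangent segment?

2√79

With centre O = (1, −2), |OP|² = 416 and r² = 100.
Power of the point: PT² = |PO|² − r² = 316, so PT = 2√79.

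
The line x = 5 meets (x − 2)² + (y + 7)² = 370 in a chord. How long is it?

38

Centre (2, −7), r² = 370. Perpendicular distance d from centre to line = |−3| / √1 = 3.
Half the chord is √(r² − d²) = √(361), so the full chord is 38.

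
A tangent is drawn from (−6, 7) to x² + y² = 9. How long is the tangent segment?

Centre (0, 0), r² = 9. |PO|² = (−6)² + (7)² = 85.
The tangent meets the radius at right angles, so tangent² = |PO|² − r² = 85 − 9 = 76.

2√19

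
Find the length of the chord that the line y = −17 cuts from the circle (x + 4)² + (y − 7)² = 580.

From the line, y = −17. Substituting:
x² + 8x + 12 = 0
x = −2 or x = −6, giving (−2, −17) and (−6, −17).
|(−2, −17) − (−6, −17)| = √((4)² + (0)²) = 4.

4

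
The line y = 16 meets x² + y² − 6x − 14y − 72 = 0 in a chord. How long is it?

Centre (3, 7), r² = 130. Perpendicular distance d from centre to line = |−9| / √1 = 9.
Chord = 2√(r² − d²) = 2·√(49) = 14.

14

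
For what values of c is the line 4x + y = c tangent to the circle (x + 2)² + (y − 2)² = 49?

Tangency holds when the distance from the centre (−2, 2) to the line equals the radius 7:
|4·(−2) + 1·2 − c| / √17 = 7
|c − (−6)| = 7√17.

c = −6 ± 7√17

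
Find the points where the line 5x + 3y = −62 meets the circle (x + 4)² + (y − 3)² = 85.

Express y = (−62 − 5x)/3 and substitute into the circle:
34x² + 782x + 4420 = 0  ⟹  x² + 23x + 130 = 0
x = −10 or x = −13, giving (−10, −4) and (−13, 1).

(−13, 1) and (−10, −4)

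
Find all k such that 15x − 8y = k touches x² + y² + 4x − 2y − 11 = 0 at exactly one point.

k = −106 or k = 30

For a tangent, require d(centre, line) = r = 4.
|15·(−2) − 8·1 − k| / √289 = 4
|k − (−38)| = 4·17, so k = 30 or k = −106.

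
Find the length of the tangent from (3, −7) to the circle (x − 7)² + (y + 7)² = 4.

The centre is (7, −7) and r = 2. The square of the distance from P to the centre is 16 + 0 = 16.
By the tangent–radius right angle, tangent length = √(|PO|² − r²) = √12 = 2√3.

2√3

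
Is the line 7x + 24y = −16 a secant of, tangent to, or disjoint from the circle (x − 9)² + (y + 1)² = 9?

Substituting the line into the circle gives 625x² − 10480x + 41536 = 0.
Discriminant = (−10480)² − 4·625·(41536) = 5990400 > 0.
Two real roots: the line is a secant.

secant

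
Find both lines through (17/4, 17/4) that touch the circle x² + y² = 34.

Write the tangent as mx − y + (17/4 − m·(17/4)) = 0 and set its distance from the centre to √34:
(−17/4m − (−17/4))² = 34(m² + 1)
15m² + 34m + 15 = 0, so m = −3/5 or m = −5/3.
With m = −3/5: 3x + 5y = 34. With m = −5/3: 5x + 3y = 34.

3x + 5y = 34 and 5x + 3y = 34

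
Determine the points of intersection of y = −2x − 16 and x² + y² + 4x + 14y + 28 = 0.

(−6, −4) and (−2, −12)

From the line, y = −2x − 16. Substituting:
5x² + 40x + 60 = 0  ⟹  x² + 8x + 12 = 0
x = −2 or x = −6, giving (−2, −12) and (−6, −4).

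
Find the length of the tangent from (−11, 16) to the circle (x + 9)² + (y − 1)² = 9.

With centre O = (−9, 1), |OP|² = 229 and r² = 9.
The tangent meets the radius at right angles, so tangent² = |PO|² − r² = 229 − 9 = 220.

2√55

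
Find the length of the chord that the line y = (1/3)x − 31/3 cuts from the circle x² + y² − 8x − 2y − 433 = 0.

The distance from (4, 1) to the line is 30/√10, and r² = 450.
Half the chord is √(r² − d²) = √(360), so the full chord is 12√10.

12√10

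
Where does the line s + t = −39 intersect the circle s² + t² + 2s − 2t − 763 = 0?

(−22, −17) and (−19, −20)

Substitute t = −s − 39:
2s² + 82s + 836 = 0  ⟹  s² + 41s + 418 = 0
s = −19 or s = −22, giving (−19, −20) and (−22, −17).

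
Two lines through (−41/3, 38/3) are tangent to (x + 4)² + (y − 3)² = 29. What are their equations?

A line y − (38/3) = m(x − (−41/3)) is tangent when its distance from (−4, 3) is √29:
[m·(29/3) − (−29/3)]² = 29(m² + 1)
10m² + 29m + 10 = 0, so m = −5/2 or m = −2/5.
With m = −5/2: 5x + 2y = −43. With m = −2/5: 2x + 5y = 36.

5x + 2y = −43 and 2x + 5y = 36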